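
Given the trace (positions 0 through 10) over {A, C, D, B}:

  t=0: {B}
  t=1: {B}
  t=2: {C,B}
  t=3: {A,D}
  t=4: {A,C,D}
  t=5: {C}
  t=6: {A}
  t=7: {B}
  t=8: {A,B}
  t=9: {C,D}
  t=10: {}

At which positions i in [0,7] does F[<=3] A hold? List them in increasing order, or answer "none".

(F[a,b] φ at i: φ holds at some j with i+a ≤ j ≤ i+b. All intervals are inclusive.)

0, 1, 2, 3, 4, 5, 6, 7

Evaluate at each i in [0,7]:
  i=0: ✓ (witness j=3)
  i=1: ✓ (witness j=3)
  i=2: ✓ (witness j=3)
  i=3: ✓ (witness j=3)
  i=4: ✓ (witness j=4)
  i=5: ✓ (witness j=6)
  i=6: ✓ (witness j=6)
  i=7: ✓ (witness j=8)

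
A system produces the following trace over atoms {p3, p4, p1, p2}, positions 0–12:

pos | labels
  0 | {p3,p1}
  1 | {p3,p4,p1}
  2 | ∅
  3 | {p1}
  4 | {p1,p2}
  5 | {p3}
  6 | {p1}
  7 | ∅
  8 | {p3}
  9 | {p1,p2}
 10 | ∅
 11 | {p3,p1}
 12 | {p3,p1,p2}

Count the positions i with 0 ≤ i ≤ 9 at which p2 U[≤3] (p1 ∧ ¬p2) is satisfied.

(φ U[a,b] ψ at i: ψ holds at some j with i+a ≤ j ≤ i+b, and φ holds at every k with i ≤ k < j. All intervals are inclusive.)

Evaluate at each i in [0,9]:
  i=0: ✓ (rhs at j=0)
  i=1: ✓ (rhs at j=1)
  i=2: ✗ (lhs fails at k=2 before rhs at j=3)
  i=3: ✓ (rhs at j=3)
  i=4: ✗ (lhs fails at k=5 before rhs at j=6)
  i=5: ✗ (lhs fails at k=5 before rhs at j=6)
  i=6: ✓ (rhs at j=6)
  i=7: ✗ (no rhs in [7,10])
  i=8: ✗ (lhs fails at k=8 before rhs at j=11)
  i=9: ✗ (lhs fails at k=10 before rhs at j=11)
Positions where it holds: {0, 1, 3, 6} → 4.

4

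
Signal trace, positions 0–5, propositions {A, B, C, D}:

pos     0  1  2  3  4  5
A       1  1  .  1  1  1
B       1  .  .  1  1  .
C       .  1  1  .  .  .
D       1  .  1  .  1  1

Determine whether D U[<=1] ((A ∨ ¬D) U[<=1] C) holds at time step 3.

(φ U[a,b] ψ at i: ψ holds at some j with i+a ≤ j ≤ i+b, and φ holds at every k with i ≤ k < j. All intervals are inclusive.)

Need some j in [3,4] with ((A ∨ ¬D) U[<=1] C), and D at every k in [3,j-1].
  j=3: ((A ∨ ¬D) U[<=1] C) — fails.
  j=4: ((A ∨ ¬D) U[<=1] C) — fails.
No j in the window works → until fails.

False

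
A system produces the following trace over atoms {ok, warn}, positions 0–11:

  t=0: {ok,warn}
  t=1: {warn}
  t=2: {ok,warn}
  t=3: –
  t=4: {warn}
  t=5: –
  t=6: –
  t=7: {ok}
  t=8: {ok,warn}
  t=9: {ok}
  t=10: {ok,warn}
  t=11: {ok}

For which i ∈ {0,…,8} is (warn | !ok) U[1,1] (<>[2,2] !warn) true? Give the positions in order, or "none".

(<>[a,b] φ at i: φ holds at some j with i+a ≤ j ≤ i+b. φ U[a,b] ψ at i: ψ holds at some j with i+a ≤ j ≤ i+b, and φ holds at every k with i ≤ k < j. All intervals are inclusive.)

0, 2, 3, 4, 6, 8

Evaluate at each i in [0,8]:
  i=0: ✓ (rhs at j=1; lhs holds on [0,0])
  i=1: ✗ (no rhs in [2,2])
  i=2: ✓ (rhs at j=3; lhs holds on [2,2])
  i=3: ✓ (rhs at j=4; lhs holds on [3,3])
  i=4: ✓ (rhs at j=5; lhs holds on [4,4])
  i=5: ✗ (no rhs in [6,6])
  i=6: ✓ (rhs at j=7; lhs holds on [6,6])
  i=7: ✗ (no rhs in [8,8])
  i=8: ✓ (rhs at j=9; lhs holds on [8,8])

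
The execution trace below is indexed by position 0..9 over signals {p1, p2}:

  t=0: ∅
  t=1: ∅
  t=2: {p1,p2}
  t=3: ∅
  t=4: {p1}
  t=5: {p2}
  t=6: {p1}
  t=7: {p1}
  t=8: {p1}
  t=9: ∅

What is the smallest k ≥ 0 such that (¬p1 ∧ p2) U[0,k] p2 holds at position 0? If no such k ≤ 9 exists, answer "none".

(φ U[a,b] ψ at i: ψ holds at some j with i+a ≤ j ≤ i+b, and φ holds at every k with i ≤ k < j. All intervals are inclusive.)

Need earliest j ≥ 0 with p2, and (¬p1 ∧ p2) at every k in [0,j-1].
  j=0: rhs fails.
  j=1: rhs fails.
  j=2: rhs holds but lhs fails at k=0.
  j=3: rhs fails.
  j=4: rhs fails.
  j=5: rhs holds but lhs fails at k=0.
  j=6: rhs fails.
  j=7: rhs fails.
  j=8: rhs fails.
  j=9: rhs fails.
No witness within the range → none.

none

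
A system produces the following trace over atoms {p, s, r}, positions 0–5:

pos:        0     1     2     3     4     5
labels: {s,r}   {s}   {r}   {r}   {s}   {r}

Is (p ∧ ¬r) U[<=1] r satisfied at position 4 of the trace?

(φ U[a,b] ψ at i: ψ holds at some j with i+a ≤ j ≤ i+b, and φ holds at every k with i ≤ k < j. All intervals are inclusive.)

Does not hold

Need some j in [4,5] with r, and (p ∧ ¬r) at every k in [4,j-1].
  j=4: r false.
  j=5: r holds, but (p ∧ ¬r) fails at k=4 → not this j.
No j in the window works → until fails.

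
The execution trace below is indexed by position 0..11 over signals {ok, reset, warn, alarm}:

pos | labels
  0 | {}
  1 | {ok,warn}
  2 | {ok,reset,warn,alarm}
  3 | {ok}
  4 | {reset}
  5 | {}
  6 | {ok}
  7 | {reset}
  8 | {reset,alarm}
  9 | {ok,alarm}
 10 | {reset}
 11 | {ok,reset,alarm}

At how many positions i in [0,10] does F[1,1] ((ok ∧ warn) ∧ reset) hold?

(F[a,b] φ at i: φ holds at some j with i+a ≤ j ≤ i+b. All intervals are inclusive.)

Evaluate at each i in [0,10]:
  i=0: ✗ (none in [1,1])
  i=1: ✓ (witness j=2)
  i=2: ✗ (none in [3,3])
  i=3: ✗ (none in [4,4])
  i=4: ✗ (none in [5,5])
  i=5: ✗ (none in [6,6])
  i=6: ✗ (none in [7,7])
  i=7: ✗ (none in [8,8])
  i=8: ✗ (none in [9,9])
  i=9: ✗ (none in [10,10])
  i=10: ✗ (none in [11,11])
Positions where it holds: {1} → 1.

1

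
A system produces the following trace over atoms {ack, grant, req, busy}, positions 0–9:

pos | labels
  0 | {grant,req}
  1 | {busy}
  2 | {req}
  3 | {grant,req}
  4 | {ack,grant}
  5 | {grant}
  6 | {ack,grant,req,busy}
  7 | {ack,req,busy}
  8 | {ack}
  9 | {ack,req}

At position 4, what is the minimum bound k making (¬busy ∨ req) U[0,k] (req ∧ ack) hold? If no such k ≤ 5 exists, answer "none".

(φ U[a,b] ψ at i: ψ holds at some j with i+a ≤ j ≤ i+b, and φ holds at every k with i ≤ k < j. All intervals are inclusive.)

2

Need earliest j ≥ 4 with (req ∧ ack), and (¬busy ∨ req) at every k in [4,j-1].
  j=4: rhs fails.
  j=5: rhs fails.
  j=6: rhs holds; lhs holds on [4,5]. k = 2.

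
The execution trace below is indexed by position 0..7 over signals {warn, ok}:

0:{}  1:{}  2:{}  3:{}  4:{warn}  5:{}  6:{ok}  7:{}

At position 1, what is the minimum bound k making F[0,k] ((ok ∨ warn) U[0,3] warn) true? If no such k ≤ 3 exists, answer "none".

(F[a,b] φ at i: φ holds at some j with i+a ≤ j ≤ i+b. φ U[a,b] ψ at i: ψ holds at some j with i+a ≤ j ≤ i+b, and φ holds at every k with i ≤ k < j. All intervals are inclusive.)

Scan j = 1,2,… for ((ok ∨ warn) U[0,3] warn):
  j=1: fails
  j=2: fails
  j=3: fails
  j=4: holds
First hit at j=4, so smallest k = 4-1 = 3.

3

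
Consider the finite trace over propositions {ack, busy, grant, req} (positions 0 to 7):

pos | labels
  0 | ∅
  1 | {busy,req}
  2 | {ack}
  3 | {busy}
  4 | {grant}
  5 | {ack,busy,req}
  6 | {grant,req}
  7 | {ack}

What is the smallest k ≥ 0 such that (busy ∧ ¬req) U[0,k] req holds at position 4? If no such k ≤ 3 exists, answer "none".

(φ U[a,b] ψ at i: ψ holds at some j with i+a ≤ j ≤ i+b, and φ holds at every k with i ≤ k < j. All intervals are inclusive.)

Need earliest j ≥ 4 with req, and (busy ∧ ¬req) at every k in [4,j-1].
  j=4: rhs fails.
  j=5: rhs holds but lhs fails at k=4.
  j=6: rhs holds but lhs fails at k=4.
  j=7: rhs fails.
No witness within the range → none.

none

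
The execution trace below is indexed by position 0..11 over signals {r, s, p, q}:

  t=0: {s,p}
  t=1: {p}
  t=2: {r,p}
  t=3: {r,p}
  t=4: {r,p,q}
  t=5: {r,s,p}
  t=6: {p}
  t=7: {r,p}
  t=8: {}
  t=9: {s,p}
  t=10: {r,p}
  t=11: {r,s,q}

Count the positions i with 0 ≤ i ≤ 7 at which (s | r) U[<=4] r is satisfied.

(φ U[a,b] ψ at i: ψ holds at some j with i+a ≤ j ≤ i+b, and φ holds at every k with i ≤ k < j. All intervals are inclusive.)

5

Evaluate at each i in [0,7]:
  i=0: ✗ (lhs fails at k=1 before rhs at j=2)
  i=1: ✗ (lhs fails at k=1 before rhs at j=2)
  i=2: ✓ (rhs at j=2)
  i=3: ✓ (rhs at j=3)
  i=4: ✓ (rhs at j=4)
  i=5: ✓ (rhs at j=5)
  i=6: ✗ (lhs fails at k=6 before rhs at j=7)
  i=7: ✓ (rhs at j=7)
Positions where it holds: {2, 3, 4, 5, 7} → 5.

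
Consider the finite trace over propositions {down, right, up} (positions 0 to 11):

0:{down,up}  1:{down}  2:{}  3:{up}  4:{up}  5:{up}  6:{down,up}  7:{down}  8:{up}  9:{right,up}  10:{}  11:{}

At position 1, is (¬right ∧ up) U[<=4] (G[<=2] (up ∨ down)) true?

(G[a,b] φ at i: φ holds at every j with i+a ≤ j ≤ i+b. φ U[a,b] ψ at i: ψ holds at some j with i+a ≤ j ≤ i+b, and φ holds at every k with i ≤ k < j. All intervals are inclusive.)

Does not hold

Need some j in [1,5] with G[<=2] (up ∨ down), and (¬right ∧ up) at every k in [1,j-1].
  j=1: G[<=2] (up ∨ down) — fails at 2.
  j=2: G[<=2] (up ∨ down) — fails at 2.
  j=3: G[<=2] (up ∨ down) holds, but (¬right ∧ up) fails at k=1 → not this j.
  j=4: G[<=2] (up ∨ down) holds, but (¬right ∧ up) fails at k=1 → not this j.
  j=5: G[<=2] (up ∨ down) holds, but (¬right ∧ up) fails at k=1 → not this j.
No j in the window works → until fails.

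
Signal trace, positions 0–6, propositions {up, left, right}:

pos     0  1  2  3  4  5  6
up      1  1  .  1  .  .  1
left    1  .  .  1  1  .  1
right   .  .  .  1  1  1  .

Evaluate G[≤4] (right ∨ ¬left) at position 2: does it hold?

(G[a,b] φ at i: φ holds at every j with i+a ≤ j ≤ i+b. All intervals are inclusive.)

Check (right ∨ ¬left) at every j in [2,6]:
  j=2: true
  j=3: true
  j=4: true
  j=5: true
  j=6: false
Fails at j=6 → formula fails.

No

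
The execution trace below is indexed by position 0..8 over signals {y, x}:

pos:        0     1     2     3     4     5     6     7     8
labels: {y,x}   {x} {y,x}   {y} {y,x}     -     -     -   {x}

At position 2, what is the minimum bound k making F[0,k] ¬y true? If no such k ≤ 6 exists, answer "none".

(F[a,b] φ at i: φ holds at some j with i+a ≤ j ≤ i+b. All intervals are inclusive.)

Scan j = 2,3,… for ¬y:
  j=2: fails
  j=3: fails
  j=4: fails
  j=5: holds
First hit at j=5, so smallest k = 5-2 = 3.

3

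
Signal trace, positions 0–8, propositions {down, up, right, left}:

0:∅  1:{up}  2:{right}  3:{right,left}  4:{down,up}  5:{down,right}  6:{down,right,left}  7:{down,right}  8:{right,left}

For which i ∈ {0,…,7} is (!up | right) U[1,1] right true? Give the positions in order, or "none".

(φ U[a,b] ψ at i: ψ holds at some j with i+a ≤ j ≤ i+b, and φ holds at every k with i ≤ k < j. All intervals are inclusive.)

Evaluate at each i in [0,7]:
  i=0: ✗ (no rhs in [1,1])
  i=1: ✗ (lhs fails at k=1 before rhs at j=2)
  i=2: ✓ (rhs at j=3; lhs holds on [2,2])
  i=3: ✗ (no rhs in [4,4])
  i=4: ✗ (lhs fails at k=4 before rhs at j=5)
  i=5: ✓ (rhs at j=6; lhs holds on [5,5])
  i=6: ✓ (rhs at j=7; lhs holds on [6,6])
  i=7: ✓ (rhs at j=8; lhs holds on [7,7])

2, 5, 6, 7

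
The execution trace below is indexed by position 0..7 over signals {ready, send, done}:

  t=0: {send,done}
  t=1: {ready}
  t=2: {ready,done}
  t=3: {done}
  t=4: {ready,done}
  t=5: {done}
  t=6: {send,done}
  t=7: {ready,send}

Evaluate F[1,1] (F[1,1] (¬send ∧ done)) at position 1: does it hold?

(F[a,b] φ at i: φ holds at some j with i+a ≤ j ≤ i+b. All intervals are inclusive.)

Check F[1,1] (¬send ∧ done) at each j in [2,2]:
  j=2: holds (witness at 3)
Found at j=2 → formula holds.

Holds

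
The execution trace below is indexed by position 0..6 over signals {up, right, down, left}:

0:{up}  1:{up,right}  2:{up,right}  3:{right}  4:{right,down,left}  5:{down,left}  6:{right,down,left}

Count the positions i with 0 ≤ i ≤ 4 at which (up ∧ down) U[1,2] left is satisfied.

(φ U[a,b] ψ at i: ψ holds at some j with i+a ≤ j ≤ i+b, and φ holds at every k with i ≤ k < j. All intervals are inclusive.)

Evaluate at each i in [0,4]:
  i=0: ✗ (no rhs in [1,2])
  i=1: ✗ (no rhs in [2,3])
  i=2: ✗ (lhs fails at k=2 before rhs at j=4)
  i=3: ✗ (lhs fails at k=3 before rhs at j=4)
  i=4: ✗ (lhs fails at k=4 before rhs at j=5)
Positions where it holds: {} → 0.

0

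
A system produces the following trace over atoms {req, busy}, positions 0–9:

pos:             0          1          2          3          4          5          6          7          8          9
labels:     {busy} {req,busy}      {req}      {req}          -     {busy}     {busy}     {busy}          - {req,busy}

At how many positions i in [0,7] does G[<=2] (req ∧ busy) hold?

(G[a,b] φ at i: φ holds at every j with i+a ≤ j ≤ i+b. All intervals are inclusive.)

Evaluate at each i in [0,7]:
  i=0: ✗ (fails at j=0)
  i=1: ✗ (fails at j=2)
  i=2: ✗ (fails at j=2)
  i=3: ✗ (fails at j=3)
  i=4: ✗ (fails at j=4)
  i=5: ✗ (fails at j=5)
  i=6: ✗ (fails at j=6)
  i=7: ✗ (fails at j=7)
Positions where it holds: {} → 0.

0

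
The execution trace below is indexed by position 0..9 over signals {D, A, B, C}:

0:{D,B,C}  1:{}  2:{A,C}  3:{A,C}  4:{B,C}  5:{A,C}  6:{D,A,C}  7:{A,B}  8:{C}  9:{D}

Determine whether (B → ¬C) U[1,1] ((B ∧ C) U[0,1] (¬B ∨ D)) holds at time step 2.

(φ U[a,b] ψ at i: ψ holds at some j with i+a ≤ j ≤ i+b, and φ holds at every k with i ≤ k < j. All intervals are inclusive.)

Need some j in [3,3] with ((B ∧ C) U[0,1] (¬B ∨ D)), and (B → ¬C) at every k in [2,j-1].
  j=3: ((B ∧ C) U[0,1] (¬B ∨ D)) holds; (B → ¬C) holds at every k in [2,2] → satisfied.

Yes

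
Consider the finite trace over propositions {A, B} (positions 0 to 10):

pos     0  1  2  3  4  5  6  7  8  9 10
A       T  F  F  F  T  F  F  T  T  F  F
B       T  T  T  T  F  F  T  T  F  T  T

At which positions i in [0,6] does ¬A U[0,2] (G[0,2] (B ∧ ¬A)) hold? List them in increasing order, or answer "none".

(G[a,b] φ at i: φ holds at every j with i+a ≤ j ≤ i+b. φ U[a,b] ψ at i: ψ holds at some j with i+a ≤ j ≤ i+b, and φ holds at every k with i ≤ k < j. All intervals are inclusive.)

1

Evaluate at each i in [0,6]:
  i=0: ✗ (lhs fails at k=0 before rhs at j=1)
  i=1: ✓ (rhs at j=1)
  i=2: ✗ (no rhs in [2,4])
  i=3: ✗ (no rhs in [3,5])
  i=4: ✗ (no rhs in [4,6])
  i=5: ✗ (no rhs in [5,7])
  i=6: ✗ (no rhs in [6,8])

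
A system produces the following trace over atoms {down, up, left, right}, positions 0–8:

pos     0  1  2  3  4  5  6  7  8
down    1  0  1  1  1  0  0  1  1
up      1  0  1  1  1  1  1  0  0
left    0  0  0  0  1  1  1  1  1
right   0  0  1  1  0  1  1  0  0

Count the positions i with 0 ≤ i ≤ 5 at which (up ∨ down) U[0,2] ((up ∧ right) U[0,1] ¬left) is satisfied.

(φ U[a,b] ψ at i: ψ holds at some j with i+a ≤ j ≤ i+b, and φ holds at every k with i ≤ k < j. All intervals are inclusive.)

Evaluate at each i in [0,5]:
  i=0: ✓ (rhs at j=0)
  i=1: ✓ (rhs at j=1)
  i=2: ✓ (rhs at j=2)
  i=3: ✓ (rhs at j=3)
  i=4: ✗ (no rhs in [4,6])
  i=5: ✗ (no rhs in [5,7])
Positions where it holds: {0, 1, 2, 3} → 4.

4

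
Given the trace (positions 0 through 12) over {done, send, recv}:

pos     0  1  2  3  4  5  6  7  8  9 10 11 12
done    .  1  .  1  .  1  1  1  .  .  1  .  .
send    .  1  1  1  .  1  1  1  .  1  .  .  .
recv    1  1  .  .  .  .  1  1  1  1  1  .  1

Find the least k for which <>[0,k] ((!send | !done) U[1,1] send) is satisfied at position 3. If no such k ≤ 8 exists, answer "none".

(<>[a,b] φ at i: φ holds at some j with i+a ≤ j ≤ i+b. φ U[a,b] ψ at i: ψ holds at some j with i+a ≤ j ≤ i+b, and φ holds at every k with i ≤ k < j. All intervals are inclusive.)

1

Scan j = 3,4,… for ((!send | !done) U[1,1] send):
  j=3: fails
  j=4: holds
First hit at j=4, so smallest k = 4-3 = 1.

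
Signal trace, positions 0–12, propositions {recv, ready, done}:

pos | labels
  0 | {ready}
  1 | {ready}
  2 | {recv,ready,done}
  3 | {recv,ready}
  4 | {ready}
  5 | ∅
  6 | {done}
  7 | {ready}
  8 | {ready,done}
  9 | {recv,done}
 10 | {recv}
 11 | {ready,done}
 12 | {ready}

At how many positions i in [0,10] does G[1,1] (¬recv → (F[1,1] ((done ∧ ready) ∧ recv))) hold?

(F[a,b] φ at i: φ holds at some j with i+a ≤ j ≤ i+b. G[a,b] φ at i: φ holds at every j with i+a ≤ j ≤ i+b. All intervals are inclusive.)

Evaluate at each i in [0,10]:
  i=0: ✓ (all of [1,1])
  i=1: ✓ (all of [2,2])
  i=2: ✓ (all of [3,3])
  i=3: ✗ (fails at j=4)
  i=4: ✗ (fails at j=5)
  i=5: ✗ (fails at j=6)
  i=6: ✗ (fails at j=7)
  i=7: ✗ (fails at j=8)
  i=8: ✓ (all of [9,9])
  i=9: ✓ (all of [10,10])
  i=10: ✗ (fails at j=11)
Positions where it holds: {0, 1, 2, 8, 9} → 5.

5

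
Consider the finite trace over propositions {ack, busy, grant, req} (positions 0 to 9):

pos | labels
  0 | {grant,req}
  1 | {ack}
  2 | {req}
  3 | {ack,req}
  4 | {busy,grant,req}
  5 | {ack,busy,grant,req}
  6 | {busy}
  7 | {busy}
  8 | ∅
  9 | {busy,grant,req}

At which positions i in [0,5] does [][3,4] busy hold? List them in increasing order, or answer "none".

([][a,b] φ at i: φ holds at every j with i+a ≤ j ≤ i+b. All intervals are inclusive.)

1, 2, 3

Evaluate at each i in [0,5]:
  i=0: ✗ (fails at j=3)
  i=1: ✓ (all of [4,5])
  i=2: ✓ (all of [5,6])
  i=3: ✓ (all of [6,7])
  i=4: ✗ (fails at j=8)
  i=5: ✗ (fails at j=8)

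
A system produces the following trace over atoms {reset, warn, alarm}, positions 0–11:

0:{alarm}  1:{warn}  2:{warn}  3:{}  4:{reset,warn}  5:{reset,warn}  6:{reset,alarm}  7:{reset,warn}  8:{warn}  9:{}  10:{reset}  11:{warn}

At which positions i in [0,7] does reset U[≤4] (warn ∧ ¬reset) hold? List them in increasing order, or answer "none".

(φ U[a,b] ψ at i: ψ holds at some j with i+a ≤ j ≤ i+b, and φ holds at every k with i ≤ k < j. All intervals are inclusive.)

1, 2, 4, 5, 6, 7

Evaluate at each i in [0,7]:
  i=0: ✗ (lhs fails at k=0 before rhs at j=1)
  i=1: ✓ (rhs at j=1)
  i=2: ✓ (rhs at j=2)
  i=3: ✗ (no rhs in [3,7])
  i=4: ✓ (rhs at j=8; lhs holds on [4,7])
  i=5: ✓ (rhs at j=8; lhs holds on [5,7])
  i=6: ✓ (rhs at j=8; lhs holds on [6,7])
  i=7: ✓ (rhs at j=8; lhs holds on [7,7])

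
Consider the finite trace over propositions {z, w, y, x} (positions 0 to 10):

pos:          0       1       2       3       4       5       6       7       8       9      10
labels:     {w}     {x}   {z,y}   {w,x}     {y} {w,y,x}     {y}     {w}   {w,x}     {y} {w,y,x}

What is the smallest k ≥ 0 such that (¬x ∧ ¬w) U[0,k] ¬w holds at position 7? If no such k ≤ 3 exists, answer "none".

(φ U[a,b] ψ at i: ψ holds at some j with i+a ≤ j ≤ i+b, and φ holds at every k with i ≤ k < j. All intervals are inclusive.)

none

Need earliest j ≥ 7 with ¬w, and (¬x ∧ ¬w) at every k in [7,j-1].
  j=7: rhs fails.
  j=8: rhs fails.
  j=9: rhs holds but lhs fails at k=7.
  j=10: rhs fails.
No witness within the range → none.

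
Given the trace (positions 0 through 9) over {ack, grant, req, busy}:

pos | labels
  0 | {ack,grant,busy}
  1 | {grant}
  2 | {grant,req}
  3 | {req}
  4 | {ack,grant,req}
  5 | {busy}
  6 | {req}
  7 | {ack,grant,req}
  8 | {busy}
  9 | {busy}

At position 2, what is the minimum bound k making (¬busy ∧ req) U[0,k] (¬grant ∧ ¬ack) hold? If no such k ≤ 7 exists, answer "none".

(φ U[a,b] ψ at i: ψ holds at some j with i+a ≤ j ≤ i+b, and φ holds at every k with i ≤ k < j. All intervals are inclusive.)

Need earliest j ≥ 2 with (¬grant ∧ ¬ack), and (¬busy ∧ req) at every k in [2,j-1].
  j=2: rhs fails.
  j=3: rhs holds; lhs holds on [2,2]. k = 1.

1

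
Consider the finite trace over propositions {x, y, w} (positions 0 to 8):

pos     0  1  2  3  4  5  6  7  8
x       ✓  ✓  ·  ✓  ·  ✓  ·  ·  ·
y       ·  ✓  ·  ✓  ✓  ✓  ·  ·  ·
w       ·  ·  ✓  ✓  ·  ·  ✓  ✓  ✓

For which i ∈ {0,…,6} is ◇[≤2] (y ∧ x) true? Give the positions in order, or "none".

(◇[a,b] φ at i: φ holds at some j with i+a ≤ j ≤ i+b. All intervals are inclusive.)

Evaluate at each i in [0,6]:
  i=0: ✓ (witness j=1)
  i=1: ✓ (witness j=1)
  i=2: ✓ (witness j=3)
  i=3: ✓ (witness j=3)
  i=4: ✓ (witness j=5)
  i=5: ✓ (witness j=5)
  i=6: ✗ (none in [6,8])

0, 1, 2, 3, 4, 5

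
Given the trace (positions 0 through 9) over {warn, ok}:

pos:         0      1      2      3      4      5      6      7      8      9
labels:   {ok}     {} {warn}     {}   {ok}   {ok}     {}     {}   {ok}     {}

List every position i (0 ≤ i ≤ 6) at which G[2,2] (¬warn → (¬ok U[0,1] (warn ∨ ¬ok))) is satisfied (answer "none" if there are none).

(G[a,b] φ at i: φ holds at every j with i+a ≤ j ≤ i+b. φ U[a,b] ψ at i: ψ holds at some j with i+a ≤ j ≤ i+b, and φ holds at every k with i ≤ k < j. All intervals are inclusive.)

0, 1, 4, 5

Evaluate at each i in [0,6]:
  i=0: ✓ (all of [2,2])
  i=1: ✓ (all of [3,3])
  i=2: ✗ (fails at j=4)
  i=3: ✗ (fails at j=5)
  i=4: ✓ (all of [6,6])
  i=5: ✓ (all of [7,7])
  i=6: ✗ (fails at j=8)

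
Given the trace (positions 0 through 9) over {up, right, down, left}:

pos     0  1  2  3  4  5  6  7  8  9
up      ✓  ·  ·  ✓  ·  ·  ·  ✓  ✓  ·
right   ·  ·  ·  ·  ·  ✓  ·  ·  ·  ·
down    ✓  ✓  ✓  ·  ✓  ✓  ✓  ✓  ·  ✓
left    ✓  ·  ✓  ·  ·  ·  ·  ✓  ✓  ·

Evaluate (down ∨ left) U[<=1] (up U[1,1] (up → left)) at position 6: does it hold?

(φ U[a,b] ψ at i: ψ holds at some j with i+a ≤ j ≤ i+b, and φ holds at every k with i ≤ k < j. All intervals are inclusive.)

Holds

Need some j in [6,7] with (up U[1,1] (up → left)), and (down ∨ left) at every k in [6,j-1].
  j=6: (up U[1,1] (up → left)) — fails.
  j=7: (up U[1,1] (up → left)) holds; (down ∨ left) holds at every k in [6,6] → satisfied.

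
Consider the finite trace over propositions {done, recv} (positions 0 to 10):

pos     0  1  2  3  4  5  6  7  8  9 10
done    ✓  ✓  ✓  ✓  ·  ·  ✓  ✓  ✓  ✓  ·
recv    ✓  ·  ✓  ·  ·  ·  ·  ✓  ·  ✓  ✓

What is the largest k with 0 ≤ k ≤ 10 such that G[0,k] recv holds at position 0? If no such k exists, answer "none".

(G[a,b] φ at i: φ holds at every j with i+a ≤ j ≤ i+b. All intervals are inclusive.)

0

recv must hold from j=0 onward; find where it first fails.
  j=0: holds
  j=1: fails
Holds on [0,0], so largest k = 0.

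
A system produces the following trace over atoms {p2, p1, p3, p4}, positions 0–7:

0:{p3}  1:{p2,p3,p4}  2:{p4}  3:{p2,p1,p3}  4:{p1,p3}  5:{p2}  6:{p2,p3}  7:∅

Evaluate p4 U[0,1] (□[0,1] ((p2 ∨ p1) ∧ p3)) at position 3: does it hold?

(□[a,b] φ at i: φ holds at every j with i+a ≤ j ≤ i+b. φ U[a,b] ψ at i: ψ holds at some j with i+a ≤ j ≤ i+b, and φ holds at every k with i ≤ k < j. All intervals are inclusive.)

Yes

Need some j in [3,4] with □[0,1] ((p2 ∨ p1) ∧ p3), and p4 at every k in [3,j-1].
  j=3: □[0,1] ((p2 ∨ p1) ∧ p3) holds; no prefix to check → satisfied.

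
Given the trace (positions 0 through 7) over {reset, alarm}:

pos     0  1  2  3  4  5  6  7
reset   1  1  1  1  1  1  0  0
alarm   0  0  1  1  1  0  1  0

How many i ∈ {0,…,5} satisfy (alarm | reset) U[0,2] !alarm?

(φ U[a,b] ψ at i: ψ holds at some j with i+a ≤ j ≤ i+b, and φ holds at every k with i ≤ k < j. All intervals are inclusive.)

5

Evaluate at each i in [0,5]:
  i=0: ✓ (rhs at j=0)
  i=1: ✓ (rhs at j=1)
  i=2: ✗ (no rhs in [2,4])
  i=3: ✓ (rhs at j=5; lhs holds on [3,4])
  i=4: ✓ (rhs at j=5; lhs holds on [4,4])
  i=5: ✓ (rhs at j=5)
Positions where it holds: {0, 1, 3, 4, 5} → 5.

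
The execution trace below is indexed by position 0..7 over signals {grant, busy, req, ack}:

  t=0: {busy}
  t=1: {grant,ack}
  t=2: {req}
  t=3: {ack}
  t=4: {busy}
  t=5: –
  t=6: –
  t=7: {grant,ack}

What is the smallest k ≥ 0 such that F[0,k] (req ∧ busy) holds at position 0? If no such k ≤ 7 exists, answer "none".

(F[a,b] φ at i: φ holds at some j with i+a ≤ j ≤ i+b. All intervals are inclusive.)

Scan j = 0,1,… for (req ∧ busy):
  j=0: fails
  j=1: fails
  j=2: fails
  j=3: fails
  j=4: fails
  j=5: fails
  j=6: fails
  j=7: fails
No j in [0,7] satisfies it → none.

none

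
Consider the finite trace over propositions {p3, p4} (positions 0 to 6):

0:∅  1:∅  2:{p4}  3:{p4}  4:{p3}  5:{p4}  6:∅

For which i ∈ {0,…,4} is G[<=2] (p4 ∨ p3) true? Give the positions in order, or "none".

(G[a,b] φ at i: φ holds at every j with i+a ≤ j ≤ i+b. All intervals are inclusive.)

2, 3

Evaluate at each i in [0,4]:
  i=0: ✗ (fails at j=0)
  i=1: ✗ (fails at j=1)
  i=2: ✓ (all of [2,4])
  i=3: ✓ (all of [3,5])
  i=4: ✗ (fails at j=6)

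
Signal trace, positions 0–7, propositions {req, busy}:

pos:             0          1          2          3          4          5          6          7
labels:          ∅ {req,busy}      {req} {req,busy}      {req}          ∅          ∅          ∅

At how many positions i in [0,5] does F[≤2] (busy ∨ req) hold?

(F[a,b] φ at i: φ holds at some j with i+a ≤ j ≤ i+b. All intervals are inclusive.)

5

Evaluate at each i in [0,5]:
  i=0: ✓ (witness j=1)
  i=1: ✓ (witness j=1)
  i=2: ✓ (witness j=2)
  i=3: ✓ (witness j=3)
  i=4: ✓ (witness j=4)
  i=5: ✗ (none in [5,7])
Positions where it holds: {0, 1, 2, 3, 4} → 5.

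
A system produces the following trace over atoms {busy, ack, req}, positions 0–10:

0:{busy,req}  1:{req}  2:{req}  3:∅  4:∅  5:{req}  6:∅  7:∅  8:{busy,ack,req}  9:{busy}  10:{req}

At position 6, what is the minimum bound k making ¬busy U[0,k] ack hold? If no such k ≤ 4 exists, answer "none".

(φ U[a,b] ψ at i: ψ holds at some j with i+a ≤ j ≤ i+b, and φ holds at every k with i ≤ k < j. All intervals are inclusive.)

2

Need earliest j ≥ 6 with ack, and ¬busy at every k in [6,j-1].
  j=6: rhs fails.
  j=7: rhs fails.
  j=8: rhs holds; lhs holds on [6,7]. k = 2.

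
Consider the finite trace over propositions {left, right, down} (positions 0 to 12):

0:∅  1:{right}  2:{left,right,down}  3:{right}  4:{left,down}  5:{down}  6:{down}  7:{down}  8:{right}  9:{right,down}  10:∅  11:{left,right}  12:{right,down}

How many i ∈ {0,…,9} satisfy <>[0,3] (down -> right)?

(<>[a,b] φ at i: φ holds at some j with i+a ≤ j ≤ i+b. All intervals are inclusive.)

9

Evaluate at each i in [0,9]:
  i=0: ✓ (witness j=0)
  i=1: ✓ (witness j=1)
  i=2: ✓ (witness j=2)
  i=3: ✓ (witness j=3)
  i=4: ✗ (none in [4,7])
  i=5: ✓ (witness j=8)
  i=6: ✓ (witness j=8)
  i=7: ✓ (witness j=8)
  i=8: ✓ (witness j=8)
  i=9: ✓ (witness j=9)
Positions where it holds: {0, 1, 2, 3, 5, 6, 7, 8, 9} → 9.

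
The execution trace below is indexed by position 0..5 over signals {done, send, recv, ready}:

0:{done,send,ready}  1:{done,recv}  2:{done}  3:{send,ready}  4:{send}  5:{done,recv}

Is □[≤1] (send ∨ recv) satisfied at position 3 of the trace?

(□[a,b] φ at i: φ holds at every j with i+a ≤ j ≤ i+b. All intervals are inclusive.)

Yes

Check (send ∨ recv) at every j in [3,4]:
  j=3: true
  j=4: true
All positions satisfy it → formula holds.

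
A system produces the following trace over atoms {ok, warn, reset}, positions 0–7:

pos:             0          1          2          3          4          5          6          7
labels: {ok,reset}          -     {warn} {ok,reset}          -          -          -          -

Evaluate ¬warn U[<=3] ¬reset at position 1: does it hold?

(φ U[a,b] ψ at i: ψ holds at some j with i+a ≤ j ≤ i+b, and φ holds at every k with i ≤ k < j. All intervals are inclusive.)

Need some j in [1,4] with ¬reset, and ¬warn at every k in [1,j-1].
  j=1: ¬reset holds; no prefix to check → satisfied.

True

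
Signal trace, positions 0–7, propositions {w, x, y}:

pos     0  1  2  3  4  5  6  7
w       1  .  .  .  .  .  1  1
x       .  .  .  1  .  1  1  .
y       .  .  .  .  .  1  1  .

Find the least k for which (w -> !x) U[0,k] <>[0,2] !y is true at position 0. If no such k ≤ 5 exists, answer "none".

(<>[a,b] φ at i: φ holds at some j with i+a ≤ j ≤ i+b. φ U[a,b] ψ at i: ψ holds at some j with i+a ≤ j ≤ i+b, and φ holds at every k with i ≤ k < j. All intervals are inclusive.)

Need earliest j ≥ 0 with <>[0,2] !y, and (w -> !x) at every k in [0,j-1].
  j=0: rhs holds (empty prefix). k = 0.

0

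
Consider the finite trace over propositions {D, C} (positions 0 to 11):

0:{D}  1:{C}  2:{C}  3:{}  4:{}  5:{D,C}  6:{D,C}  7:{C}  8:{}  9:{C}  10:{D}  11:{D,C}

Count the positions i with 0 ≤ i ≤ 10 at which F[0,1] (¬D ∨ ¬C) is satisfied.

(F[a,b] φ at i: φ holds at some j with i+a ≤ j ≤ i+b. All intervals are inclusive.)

10

Evaluate at each i in [0,10]:
  i=0: ✓ (witness j=0)
  i=1: ✓ (witness j=1)
  i=2: ✓ (witness j=2)
  i=3: ✓ (witness j=3)
  i=4: ✓ (witness j=4)
  i=5: ✗ (none in [5,6])
  i=6: ✓ (witness j=7)
  i=7: ✓ (witness j=7)
  i=8: ✓ (witness j=8)
  i=9: ✓ (witness j=9)
  i=10: ✓ (witness j=10)
Positions where it holds: {0, 1, 2, 3, 4, 6, 7, 8, 9, 10} → 10.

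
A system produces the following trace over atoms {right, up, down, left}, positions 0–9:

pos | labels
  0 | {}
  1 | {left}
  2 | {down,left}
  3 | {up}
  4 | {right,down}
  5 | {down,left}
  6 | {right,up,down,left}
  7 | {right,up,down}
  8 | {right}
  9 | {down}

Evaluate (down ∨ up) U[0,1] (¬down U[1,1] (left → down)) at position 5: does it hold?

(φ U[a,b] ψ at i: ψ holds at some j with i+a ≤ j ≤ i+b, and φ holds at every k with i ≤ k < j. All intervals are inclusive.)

Need some j in [5,6] with (¬down U[1,1] (left → down)), and (down ∨ up) at every k in [5,j-1].
  j=5: (¬down U[1,1] (left → down)) — fails.
  j=6: (¬down U[1,1] (left → down)) — fails.
No j in the window works → until fails.

No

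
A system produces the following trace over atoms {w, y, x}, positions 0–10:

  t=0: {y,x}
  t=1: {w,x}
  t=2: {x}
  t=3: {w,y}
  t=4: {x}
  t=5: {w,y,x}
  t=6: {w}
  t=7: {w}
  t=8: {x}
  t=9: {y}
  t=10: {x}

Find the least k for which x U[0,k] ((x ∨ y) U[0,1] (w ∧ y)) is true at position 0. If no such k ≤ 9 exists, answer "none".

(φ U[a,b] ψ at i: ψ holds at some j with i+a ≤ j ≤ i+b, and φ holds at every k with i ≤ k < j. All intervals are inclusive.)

Need earliest j ≥ 0 with ((x ∨ y) U[0,1] (w ∧ y)), and x at every k in [0,j-1].
  j=0: rhs fails.
  j=1: rhs fails.
  j=2: rhs holds; lhs holds on [0,1]. k = 2.

2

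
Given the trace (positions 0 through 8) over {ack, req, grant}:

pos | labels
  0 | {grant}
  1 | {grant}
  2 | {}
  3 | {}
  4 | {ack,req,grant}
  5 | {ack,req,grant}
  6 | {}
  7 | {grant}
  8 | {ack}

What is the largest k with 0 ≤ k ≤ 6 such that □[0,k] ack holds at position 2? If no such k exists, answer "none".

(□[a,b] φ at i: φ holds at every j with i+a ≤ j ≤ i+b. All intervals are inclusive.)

ack must hold from j=2 onward; find where it first fails.
  j=2: fails → no k works.

none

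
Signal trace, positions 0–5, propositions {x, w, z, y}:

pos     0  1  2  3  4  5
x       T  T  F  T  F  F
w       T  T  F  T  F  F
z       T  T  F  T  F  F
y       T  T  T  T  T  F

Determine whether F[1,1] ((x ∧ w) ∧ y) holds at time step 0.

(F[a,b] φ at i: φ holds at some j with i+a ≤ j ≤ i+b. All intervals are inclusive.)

Yes

Check ((x ∧ w) ∧ y) at each j in [1,1]:
  j=1: true
Found at j=1 → formula holds.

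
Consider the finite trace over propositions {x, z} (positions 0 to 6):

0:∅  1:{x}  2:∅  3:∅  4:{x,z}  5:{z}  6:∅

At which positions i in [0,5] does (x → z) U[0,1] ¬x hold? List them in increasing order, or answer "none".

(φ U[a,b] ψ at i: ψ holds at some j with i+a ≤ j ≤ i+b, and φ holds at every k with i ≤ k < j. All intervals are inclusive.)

Evaluate at each i in [0,5]:
  i=0: ✓ (rhs at j=0)
  i=1: ✗ (lhs fails at k=1 before rhs at j=2)
  i=2: ✓ (rhs at j=2)
  i=3: ✓ (rhs at j=3)
  i=4: ✓ (rhs at j=5; lhs holds on [4,4])
  i=5: ✓ (rhs at j=5)

0, 2, 3, 4, 5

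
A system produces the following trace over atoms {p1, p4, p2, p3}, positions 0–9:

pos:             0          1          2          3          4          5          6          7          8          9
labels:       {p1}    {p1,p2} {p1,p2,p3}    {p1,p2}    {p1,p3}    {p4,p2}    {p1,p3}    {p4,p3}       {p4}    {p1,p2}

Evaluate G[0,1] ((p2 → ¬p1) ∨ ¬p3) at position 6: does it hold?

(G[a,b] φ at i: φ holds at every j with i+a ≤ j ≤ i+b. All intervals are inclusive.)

Check ((p2 → ¬p1) ∨ ¬p3) at every j in [6,7]:
  j=6: true
  j=7: true
All positions satisfy it → formula holds.

Yes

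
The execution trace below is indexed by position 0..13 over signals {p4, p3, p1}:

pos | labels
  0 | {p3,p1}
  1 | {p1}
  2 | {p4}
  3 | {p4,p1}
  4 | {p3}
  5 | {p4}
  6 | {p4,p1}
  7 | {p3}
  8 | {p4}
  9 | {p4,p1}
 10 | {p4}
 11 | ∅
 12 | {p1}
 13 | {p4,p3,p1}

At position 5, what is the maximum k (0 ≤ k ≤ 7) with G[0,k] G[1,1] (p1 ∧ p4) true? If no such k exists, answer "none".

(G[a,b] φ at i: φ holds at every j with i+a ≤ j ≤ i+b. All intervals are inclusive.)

G[1,1] (p1 ∧ p4) must hold from j=5 onward; find where it first fails.
  j=5: holds
  j=6: fails
Holds on [5,5], so largest k = 0.

0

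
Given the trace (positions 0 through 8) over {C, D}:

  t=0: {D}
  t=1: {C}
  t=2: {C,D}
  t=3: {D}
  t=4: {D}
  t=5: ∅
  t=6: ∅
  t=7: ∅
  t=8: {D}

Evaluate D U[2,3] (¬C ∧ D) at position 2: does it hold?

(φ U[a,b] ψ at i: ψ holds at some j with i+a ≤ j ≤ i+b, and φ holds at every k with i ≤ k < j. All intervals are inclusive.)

Holds

Need some j in [4,5] with (¬C ∧ D), and D at every k in [2,j-1].
  j=4: (¬C ∧ D) holds; D holds at every k in [2,3] → satisfied.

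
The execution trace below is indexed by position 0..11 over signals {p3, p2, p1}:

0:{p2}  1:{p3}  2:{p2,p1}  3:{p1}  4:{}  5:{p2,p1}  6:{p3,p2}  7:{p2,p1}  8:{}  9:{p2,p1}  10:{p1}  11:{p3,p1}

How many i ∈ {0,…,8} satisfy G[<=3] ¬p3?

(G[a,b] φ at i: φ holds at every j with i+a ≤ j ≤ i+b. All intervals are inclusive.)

Evaluate at each i in [0,8]:
  i=0: ✗ (fails at j=1)
  i=1: ✗ (fails at j=1)
  i=2: ✓ (all of [2,5])
  i=3: ✗ (fails at j=6)
  i=4: ✗ (fails at j=6)
  i=5: ✗ (fails at j=6)
  i=6: ✗ (fails at j=6)
  i=7: ✓ (all of [7,10])
  i=8: ✗ (fails at j=11)
Positions where it holds: {2, 7} → 2.

2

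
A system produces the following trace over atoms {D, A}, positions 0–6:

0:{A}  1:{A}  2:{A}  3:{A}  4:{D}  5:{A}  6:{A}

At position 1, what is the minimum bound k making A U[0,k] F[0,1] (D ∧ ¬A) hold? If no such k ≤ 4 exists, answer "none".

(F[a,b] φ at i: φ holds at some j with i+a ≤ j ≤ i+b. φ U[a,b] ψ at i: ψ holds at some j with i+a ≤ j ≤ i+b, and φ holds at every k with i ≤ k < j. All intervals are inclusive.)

2

Need earliest j ≥ 1 with F[0,1] (D ∧ ¬A), and A at every k in [1,j-1].
  j=1: rhs fails.
  j=2: rhs fails.
  j=3: rhs holds; lhs holds on [1,2]. k = 2.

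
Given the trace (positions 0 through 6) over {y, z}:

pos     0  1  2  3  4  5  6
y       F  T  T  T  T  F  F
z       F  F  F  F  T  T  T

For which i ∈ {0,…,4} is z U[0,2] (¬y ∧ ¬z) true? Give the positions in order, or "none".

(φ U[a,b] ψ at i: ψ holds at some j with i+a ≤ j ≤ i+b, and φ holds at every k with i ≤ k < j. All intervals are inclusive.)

Evaluate at each i in [0,4]:
  i=0: ✓ (rhs at j=0)
  i=1: ✗ (no rhs in [1,3])
  i=2: ✗ (no rhs in [2,4])
  i=3: ✗ (no rhs in [3,5])
  i=4: ✗ (no rhs in [4,6])

0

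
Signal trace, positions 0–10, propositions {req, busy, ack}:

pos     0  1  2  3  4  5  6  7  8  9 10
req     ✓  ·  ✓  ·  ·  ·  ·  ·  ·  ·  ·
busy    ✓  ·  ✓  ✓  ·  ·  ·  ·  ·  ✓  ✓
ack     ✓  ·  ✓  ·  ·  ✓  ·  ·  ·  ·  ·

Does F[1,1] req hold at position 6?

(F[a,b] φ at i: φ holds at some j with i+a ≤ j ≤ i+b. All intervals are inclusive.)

False

Check req at each j in [7,7]:
  j=7: false
No position in the window satisfies it → formula fails.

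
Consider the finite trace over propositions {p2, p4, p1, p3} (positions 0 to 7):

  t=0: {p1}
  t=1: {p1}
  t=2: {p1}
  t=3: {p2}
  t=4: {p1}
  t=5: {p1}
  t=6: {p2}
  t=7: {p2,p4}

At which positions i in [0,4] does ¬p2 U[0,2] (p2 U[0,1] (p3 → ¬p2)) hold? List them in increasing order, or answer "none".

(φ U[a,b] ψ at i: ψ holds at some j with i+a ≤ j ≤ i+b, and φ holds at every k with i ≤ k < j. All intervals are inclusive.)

0, 1, 2, 3, 4

Evaluate at each i in [0,4]:
  i=0: ✓ (rhs at j=0)
  i=1: ✓ (rhs at j=1)
  i=2: ✓ (rhs at j=2)
  i=3: ✓ (rhs at j=3)
  i=4: ✓ (rhs at j=4)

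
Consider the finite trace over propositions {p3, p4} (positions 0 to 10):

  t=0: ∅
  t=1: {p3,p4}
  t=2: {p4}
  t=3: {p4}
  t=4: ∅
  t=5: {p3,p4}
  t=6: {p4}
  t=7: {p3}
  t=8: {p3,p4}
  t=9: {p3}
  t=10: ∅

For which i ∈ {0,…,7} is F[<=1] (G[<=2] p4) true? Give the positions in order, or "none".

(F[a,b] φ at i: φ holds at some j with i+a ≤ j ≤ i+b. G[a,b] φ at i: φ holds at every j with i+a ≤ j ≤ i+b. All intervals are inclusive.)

Evaluate at each i in [0,7]:
  i=0: ✓ (witness j=1)
  i=1: ✓ (witness j=1)
  i=2: ✗ (none in [2,3])
  i=3: ✗ (none in [3,4])
  i=4: ✗ (none in [4,5])
  i=5: ✗ (none in [5,6])
  i=6: ✗ (none in [6,7])
  i=7: ✗ (none in [7,8])

0, 1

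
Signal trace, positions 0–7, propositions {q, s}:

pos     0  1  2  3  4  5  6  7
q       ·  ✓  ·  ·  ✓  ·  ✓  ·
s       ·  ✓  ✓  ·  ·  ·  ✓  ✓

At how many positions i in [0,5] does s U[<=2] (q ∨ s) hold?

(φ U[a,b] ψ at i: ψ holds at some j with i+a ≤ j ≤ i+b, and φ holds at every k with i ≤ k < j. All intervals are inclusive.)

Evaluate at each i in [0,5]:
  i=0: ✗ (lhs fails at k=0 before rhs at j=1)
  i=1: ✓ (rhs at j=1)
  i=2: ✓ (rhs at j=2)
  i=3: ✗ (lhs fails at k=3 before rhs at j=4)
  i=4: ✓ (rhs at j=4)
  i=5: ✗ (lhs fails at k=5 before rhs at j=6)
Positions where it holds: {1, 2, 4} → 3.

3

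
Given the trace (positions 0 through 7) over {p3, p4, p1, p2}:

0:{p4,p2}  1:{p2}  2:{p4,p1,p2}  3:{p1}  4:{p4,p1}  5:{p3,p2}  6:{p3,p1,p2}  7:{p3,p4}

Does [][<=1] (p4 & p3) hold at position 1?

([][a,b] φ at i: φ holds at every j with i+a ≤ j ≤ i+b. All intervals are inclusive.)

No

Check (p4 & p3) at every j in [1,2]:
  j=1: false
  j=2: false
Fails at j=1 → formula fails.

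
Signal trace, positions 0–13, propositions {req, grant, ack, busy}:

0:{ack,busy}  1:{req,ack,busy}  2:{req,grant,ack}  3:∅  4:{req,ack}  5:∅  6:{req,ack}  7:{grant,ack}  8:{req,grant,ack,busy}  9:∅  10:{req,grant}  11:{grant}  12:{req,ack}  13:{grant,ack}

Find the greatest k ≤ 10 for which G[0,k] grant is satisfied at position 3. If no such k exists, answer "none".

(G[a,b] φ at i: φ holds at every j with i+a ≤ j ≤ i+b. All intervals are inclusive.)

none

grant must hold from j=3 onward; find where it first fails.
  j=3: fails → no k works.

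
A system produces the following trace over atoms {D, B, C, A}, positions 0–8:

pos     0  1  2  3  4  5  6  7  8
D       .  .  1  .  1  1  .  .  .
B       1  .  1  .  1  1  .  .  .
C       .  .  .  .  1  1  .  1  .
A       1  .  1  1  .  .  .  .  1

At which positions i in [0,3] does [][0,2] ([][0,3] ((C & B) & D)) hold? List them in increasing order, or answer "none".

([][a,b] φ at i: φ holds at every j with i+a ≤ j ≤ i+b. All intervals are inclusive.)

Evaluate at each i in [0,3]:
  i=0: ✗ (fails at j=0)
  i=1: ✗ (fails at j=1)
  i=2: ✗ (fails at j=2)
  i=3: ✗ (fails at j=3)

none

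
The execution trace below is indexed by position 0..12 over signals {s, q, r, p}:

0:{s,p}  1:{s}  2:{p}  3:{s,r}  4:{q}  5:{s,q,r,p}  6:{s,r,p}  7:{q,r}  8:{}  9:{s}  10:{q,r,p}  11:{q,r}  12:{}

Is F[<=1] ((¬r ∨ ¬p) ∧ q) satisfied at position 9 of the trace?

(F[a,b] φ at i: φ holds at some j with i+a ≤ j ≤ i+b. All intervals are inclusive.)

Check ((¬r ∨ ¬p) ∧ q) at each j in [9,10]:
  j=9: false
  j=10: false
No position in the window satisfies it → formula fails.

False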